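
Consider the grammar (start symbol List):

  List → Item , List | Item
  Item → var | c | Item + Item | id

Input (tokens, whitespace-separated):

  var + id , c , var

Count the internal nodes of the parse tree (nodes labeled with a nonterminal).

8

[List [Item [Item var] + [Item id]] , [List [Item c] , [List [Item var]]]]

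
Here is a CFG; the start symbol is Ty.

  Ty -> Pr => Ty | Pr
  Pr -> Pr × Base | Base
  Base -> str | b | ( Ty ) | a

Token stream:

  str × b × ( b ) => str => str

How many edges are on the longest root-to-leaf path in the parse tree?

6

[Ty [Pr [Pr [Pr [Base str]] × [Base b]] × [Base ( [Ty [Pr [Base b]]] )]] => [Ty [Pr [Base str]] => [Ty [Pr [Base str]]]]]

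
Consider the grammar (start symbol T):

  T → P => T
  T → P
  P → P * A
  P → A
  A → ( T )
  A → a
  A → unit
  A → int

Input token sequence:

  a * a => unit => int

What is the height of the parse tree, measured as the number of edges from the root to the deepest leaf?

[T [P [P [A a]] * [A a]] => [T [P [A unit]] => [T [P [A int]]]]]

5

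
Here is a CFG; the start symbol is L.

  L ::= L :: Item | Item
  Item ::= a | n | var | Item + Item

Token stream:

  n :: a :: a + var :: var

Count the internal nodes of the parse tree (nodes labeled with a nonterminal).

[L [L [L [L [Item n]] :: [Item a]] :: [Item [Item a] + [Item var]]] :: [Item var]]

10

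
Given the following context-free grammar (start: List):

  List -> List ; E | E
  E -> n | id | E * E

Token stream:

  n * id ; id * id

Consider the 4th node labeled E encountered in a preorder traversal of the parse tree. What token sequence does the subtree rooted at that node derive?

[List [List [E [E n] * [E id]]] ; [E [E id] * [E id]]]

id * id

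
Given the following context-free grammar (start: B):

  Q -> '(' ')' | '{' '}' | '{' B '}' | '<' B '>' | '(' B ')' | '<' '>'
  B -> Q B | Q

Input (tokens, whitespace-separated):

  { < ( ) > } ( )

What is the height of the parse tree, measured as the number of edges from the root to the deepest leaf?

[B [Q { [B [Q < [B [Q ( )]] >]] }] [B [Q ( )]]]

6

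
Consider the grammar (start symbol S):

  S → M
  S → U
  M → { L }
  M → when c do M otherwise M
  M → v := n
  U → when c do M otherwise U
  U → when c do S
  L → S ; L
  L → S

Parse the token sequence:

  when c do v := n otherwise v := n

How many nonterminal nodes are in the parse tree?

4

[S [M when c do [M v := n] otherwise [M v := n]]]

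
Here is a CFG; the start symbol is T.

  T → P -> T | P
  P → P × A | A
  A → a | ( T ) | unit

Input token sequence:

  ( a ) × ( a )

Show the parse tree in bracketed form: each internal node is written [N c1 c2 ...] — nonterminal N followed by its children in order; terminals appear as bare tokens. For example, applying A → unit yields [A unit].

T
P
P × A
A × A
( T ) × A
( P ) × A
( A ) × A
( a ) × A
( a ) × ( T )
( a ) × ( P )
( a ) × ( A )
( a ) × ( a )

[T [P [P [A ( [T [P [A a]]] )]] × [A ( [T [P [A a]]] )]]]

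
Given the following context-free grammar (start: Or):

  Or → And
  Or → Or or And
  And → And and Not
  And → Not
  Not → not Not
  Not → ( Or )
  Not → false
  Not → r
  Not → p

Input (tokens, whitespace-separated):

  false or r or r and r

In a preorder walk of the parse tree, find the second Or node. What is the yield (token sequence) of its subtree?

false or r

[Or [Or [Or [And [Not false]]] or [And [Not r]]] or [And [And [Not r]] and [Not r]]]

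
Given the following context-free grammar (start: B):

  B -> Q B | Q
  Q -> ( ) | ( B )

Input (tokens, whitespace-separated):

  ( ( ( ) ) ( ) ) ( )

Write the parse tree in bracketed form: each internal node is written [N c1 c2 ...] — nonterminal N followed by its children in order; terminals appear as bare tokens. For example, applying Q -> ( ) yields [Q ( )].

[B [Q ( [B [Q ( [B [Q ( )]] )] [B [Q ( )]]] )] [B [Q ( )]]]

B
Q B
( B ) B
( Q B ) B
( ( B ) B ) B
( ( Q ) B ) B
( ( ( ) ) B ) B
( ( ( ) ) Q ) B
( ( ( ) ) ( ) ) B
( ( ( ) ) ( ) ) Q
( ( ( ) ) ( ) ) ( )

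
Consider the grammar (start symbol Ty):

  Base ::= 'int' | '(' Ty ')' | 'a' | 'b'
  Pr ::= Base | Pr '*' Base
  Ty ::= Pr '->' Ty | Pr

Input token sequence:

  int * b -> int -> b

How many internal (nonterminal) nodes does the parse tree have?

11

[Ty [Pr [Pr [Base int]] * [Base b]] -> [Ty [Pr [Base int]] -> [Ty [Pr [Base b]]]]]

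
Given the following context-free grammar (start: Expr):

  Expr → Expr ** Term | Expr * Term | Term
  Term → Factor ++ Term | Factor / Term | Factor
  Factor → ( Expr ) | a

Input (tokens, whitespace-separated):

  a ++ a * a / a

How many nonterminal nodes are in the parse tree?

[Expr [Expr [Term [Factor a] ++ [Term [Factor a]]]] * [Term [Factor a] / [Term [Factor a]]]]

10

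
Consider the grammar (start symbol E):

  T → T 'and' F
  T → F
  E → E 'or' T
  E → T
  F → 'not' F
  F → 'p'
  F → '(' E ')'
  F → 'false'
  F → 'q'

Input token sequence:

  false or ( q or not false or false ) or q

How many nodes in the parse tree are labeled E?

[E [E [E [T [F false]]] or [T [F ( [E [E [E [T [F q]]] or [T [F not [F false]]]] or [T [F false]]] )]]] or [T [F q]]]

6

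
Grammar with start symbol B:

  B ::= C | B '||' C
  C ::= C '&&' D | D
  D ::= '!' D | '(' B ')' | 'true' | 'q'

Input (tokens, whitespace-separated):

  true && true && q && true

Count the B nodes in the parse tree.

1

[B [C [C [C [C [D true]] && [D true]] && [D q]] && [D true]]]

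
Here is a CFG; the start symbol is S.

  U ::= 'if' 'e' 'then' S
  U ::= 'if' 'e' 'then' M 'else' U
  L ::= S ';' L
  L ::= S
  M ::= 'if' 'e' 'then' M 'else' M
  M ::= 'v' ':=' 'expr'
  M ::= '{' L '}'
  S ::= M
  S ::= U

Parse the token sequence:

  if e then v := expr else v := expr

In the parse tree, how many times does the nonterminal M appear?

3

[S [M if e then [M v := expr] else [M v := expr]]]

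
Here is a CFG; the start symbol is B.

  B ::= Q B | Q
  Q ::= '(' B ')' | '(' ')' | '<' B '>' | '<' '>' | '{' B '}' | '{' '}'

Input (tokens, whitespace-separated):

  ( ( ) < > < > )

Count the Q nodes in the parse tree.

4

[B [Q ( [B [Q ( )] [B [Q < >] [B [Q < >]]]] )]]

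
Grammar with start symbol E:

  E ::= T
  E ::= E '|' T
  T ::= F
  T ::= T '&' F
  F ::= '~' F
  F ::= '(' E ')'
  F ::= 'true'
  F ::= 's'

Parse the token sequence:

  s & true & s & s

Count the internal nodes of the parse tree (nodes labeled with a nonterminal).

9

[E [T [T [T [T [F s]] & [F true]] & [F s]] & [F s]]]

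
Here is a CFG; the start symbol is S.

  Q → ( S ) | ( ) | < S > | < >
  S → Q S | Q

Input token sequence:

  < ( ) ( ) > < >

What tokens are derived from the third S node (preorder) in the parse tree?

[S [Q < [S [Q ( )] [S [Q ( )]]] >] [S [Q < >]]]

( )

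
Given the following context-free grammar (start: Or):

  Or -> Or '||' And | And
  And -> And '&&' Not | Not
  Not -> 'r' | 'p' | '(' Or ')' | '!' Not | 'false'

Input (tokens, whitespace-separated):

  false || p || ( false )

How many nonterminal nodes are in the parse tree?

[Or [Or [Or [And [Not false]]] || [And [Not p]]] || [And [Not ( [Or [And [Not false]]] )]]]

12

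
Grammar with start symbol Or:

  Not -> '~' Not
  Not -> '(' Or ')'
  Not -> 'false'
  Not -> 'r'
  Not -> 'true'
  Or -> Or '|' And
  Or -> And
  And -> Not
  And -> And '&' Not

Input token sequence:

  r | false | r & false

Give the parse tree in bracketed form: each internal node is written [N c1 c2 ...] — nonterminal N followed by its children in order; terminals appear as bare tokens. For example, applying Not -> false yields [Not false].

[Or [Or [Or [And [Not r]]] | [And [Not false]]] | [And [And [Not r]] & [Not false]]]

Or
Or | And
Or | And | And
And | And | And
Not | And | And
r | And | And
r | Not | And
r | false | And
r | false | And & Not
r | false | Not & Not
r | false | r & Not
r | false | r & false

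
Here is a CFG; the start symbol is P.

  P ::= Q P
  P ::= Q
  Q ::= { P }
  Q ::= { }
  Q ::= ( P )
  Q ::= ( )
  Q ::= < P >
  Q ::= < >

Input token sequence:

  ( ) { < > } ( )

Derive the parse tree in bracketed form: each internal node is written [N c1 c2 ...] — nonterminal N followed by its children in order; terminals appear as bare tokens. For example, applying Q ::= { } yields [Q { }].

[P [Q ( )] [P [Q { [P [Q < >]] }] [P [Q ( )]]]]

P
Q P
( ) P
( ) Q P
( ) { P } P
( ) { Q } P
( ) { < > } P
( ) { < > } Q
( ) { < > } ( )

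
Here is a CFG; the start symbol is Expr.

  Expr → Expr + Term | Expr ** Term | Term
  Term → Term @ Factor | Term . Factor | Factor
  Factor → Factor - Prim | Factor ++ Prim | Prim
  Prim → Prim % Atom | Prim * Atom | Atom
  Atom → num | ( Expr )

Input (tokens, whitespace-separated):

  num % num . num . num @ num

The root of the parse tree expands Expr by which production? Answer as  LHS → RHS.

Expr → Term

[Expr [Term [Term [Term [Term [Factor [Prim [Prim [Atom num]] % [Atom num]]]] . [Factor [Prim [Atom num]]]] . [Factor [Prim [Atom num]]]] @ [Factor [Prim [Atom num]]]]]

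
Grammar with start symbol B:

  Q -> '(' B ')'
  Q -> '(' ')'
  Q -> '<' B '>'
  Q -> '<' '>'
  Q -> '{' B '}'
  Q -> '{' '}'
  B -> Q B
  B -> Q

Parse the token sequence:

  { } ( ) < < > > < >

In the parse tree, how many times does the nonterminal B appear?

[B [Q { }] [B [Q ( )] [B [Q < [B [Q < >]] >] [B [Q < >]]]]]

5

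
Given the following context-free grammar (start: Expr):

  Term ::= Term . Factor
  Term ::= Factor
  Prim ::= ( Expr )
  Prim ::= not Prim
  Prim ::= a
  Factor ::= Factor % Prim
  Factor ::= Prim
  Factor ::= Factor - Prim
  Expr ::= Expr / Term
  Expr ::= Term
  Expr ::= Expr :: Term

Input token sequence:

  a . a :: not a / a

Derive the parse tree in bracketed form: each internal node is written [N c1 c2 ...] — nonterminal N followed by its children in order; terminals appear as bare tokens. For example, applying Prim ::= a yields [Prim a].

Expr
Expr / Term
Expr :: Term / Term
Term :: Term / Term
Term . Factor :: Term / Term
Factor . Factor :: Term / Term
Prim . Factor :: Term / Term
a . Factor :: Term / Term
a . Prim :: Term / Term
a . a :: Term / Term
a . a :: Factor / Term
a . a :: Prim / Term
a . a :: not Prim / Term
a . a :: not a / Term
a . a :: not a / Factor
a . a :: not a / Prim
a . a :: not a / a

[Expr [Expr [Expr [Term [Term [Factor [Prim a]]] . [Factor [Prim a]]]] :: [Term [Factor [Prim not [Prim a]]]]] / [Term [Factor [Prim a]]]]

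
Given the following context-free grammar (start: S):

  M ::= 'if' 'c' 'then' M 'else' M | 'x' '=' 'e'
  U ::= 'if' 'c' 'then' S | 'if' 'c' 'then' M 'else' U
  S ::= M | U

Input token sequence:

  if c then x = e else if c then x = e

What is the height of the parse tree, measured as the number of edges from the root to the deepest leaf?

[S [U if c then [M x = e] else [U if c then [S [M x = e]]]]]

5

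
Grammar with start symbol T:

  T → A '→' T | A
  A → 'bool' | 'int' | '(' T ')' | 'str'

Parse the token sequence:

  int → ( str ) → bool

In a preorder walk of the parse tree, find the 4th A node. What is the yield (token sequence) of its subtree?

bool

[T [A int] → [T [A ( [T [A str]] )] → [T [A bool]]]]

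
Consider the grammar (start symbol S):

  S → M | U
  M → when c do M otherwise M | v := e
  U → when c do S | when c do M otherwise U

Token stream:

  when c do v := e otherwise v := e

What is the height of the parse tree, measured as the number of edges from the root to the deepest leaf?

3

[S [M when c do [M v := e] otherwise [M v := e]]]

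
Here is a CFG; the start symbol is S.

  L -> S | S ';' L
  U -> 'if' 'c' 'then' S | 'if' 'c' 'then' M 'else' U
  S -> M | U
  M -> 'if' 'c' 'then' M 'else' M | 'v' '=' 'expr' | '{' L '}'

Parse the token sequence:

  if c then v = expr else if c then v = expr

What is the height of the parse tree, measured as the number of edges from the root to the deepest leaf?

[S [U if c then [M v = expr] else [U if c then [S [M v = expr]]]]]

5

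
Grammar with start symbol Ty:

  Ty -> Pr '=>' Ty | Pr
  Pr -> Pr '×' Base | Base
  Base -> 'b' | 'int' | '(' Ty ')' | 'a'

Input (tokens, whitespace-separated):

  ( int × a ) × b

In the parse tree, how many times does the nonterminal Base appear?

4

[Ty [Pr [Pr [Base ( [Ty [Pr [Pr [Base int]] × [Base a]]] )]] × [Base b]]]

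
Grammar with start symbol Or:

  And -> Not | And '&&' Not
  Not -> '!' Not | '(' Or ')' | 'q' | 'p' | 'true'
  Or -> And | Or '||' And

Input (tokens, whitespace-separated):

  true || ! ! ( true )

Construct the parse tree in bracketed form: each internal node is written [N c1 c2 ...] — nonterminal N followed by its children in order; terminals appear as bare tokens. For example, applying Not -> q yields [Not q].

[Or [Or [And [Not true]]] || [And [Not ! [Not ! [Not ( [Or [And [Not true]]] )]]]]]

Or
Or || And
And || And
Not || And
true || And
true || Not
true || ! Not
true || ! ! Not
true || ! ! ( Or )
true || ! ! ( And )
true || ! ! ( Not )
true || ! ! ( true )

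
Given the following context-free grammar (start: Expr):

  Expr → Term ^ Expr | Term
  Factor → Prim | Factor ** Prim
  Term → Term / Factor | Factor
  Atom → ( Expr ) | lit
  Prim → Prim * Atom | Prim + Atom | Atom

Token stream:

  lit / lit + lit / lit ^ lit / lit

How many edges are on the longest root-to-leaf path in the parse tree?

[Expr [Term [Term [Term [Factor [Prim [Atom lit]]]] / [Factor [Prim [Prim [Atom lit]] + [Atom lit]]]] / [Factor [Prim [Atom lit]]]] ^ [Expr [Term [Term [Factor [Prim [Atom lit]]]] / [Factor [Prim [Atom lit]]]]]]

7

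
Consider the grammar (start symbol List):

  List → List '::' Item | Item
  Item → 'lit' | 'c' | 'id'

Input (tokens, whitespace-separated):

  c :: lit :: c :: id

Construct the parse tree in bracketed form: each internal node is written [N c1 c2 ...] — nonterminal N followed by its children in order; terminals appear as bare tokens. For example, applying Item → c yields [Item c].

List
List :: Item
List :: Item :: Item
List :: Item :: Item :: Item
Item :: Item :: Item :: Item
c :: Item :: Item :: Item
c :: lit :: Item :: Item
c :: lit :: c :: Item
c :: lit :: c :: id

[List [List [List [List [Item c]] :: [Item lit]] :: [Item c]] :: [Item id]]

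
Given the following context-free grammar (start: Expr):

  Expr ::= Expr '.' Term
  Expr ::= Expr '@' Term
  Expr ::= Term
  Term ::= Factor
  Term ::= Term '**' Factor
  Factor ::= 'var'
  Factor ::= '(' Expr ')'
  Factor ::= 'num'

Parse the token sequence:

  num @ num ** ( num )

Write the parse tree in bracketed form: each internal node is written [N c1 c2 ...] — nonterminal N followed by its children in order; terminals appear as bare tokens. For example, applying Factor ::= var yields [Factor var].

Expr
Expr @ Term
Term @ Term
Factor @ Term
num @ Term
num @ Term ** Factor
num @ Factor ** Factor
num @ num ** Factor
num @ num ** ( Expr )
num @ num ** ( Term )
num @ num ** ( Factor )
num @ num ** ( num )

[Expr [Expr [Term [Factor num]]] @ [Term [Term [Factor num]] ** [Factor ( [Expr [Term [Factor num]]] )]]]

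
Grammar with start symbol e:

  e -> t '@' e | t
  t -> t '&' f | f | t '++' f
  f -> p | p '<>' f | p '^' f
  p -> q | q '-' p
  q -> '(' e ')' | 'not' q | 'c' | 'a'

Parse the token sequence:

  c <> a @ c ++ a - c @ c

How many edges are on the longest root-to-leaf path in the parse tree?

7

[e [t [f [p [q c]] <> [f [p [q a]]]]] @ [e [t [t [f [p [q c]]]] ++ [f [p [q a] - [p [q c]]]]] @ [e [t [f [p [q c]]]]]]]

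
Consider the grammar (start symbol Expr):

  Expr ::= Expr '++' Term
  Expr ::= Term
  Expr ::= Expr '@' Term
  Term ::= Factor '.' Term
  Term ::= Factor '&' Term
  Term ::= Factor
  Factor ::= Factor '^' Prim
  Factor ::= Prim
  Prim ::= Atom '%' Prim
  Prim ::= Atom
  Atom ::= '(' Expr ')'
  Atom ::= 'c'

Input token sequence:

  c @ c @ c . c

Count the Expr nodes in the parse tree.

[Expr [Expr [Expr [Term [Factor [Prim [Atom c]]]]] @ [Term [Factor [Prim [Atom c]]]]] @ [Term [Factor [Prim [Atom c]]] . [Term [Factor [Prim [Atom c]]]]]]

3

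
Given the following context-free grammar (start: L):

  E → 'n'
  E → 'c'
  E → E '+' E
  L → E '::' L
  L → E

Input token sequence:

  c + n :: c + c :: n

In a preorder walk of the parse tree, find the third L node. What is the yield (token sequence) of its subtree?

[L [E [E c] + [E n]] :: [L [E [E c] + [E c]] :: [L [E n]]]]

n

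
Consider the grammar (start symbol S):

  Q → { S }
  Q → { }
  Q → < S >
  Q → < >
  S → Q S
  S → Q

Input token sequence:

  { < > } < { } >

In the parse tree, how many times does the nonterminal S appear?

4

[S [Q { [S [Q < >]] }] [S [Q < [S [Q { }]] >]]]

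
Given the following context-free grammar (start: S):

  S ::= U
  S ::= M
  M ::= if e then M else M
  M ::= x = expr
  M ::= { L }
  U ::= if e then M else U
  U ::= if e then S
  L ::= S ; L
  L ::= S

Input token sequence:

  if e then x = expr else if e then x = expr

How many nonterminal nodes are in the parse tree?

6

[S [U if e then [M x = expr] else [U if e then [S [M x = expr]]]]]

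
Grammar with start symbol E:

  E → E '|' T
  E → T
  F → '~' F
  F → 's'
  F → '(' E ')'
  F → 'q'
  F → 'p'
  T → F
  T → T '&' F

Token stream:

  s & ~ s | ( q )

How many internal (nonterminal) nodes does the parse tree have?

12

[E [E [T [T [F s]] & [F ~ [F s]]]] | [T [F ( [E [T [F q]]] )]]]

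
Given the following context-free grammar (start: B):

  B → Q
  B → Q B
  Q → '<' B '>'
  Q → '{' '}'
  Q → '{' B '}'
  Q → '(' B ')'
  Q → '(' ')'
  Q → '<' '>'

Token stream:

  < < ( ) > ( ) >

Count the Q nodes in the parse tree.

4

[B [Q < [B [Q < [B [Q ( )]] >] [B [Q ( )]]] >]]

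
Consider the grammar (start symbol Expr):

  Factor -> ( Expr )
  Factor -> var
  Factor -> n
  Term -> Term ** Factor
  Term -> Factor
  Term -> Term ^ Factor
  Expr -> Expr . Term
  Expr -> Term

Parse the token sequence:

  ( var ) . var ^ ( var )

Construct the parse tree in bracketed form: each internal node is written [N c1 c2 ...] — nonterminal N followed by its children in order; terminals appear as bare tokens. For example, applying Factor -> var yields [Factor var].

[Expr [Expr [Term [Factor ( [Expr [Term [Factor var]]] )]]] . [Term [Term [Factor var]] ^ [Factor ( [Expr [Term [Factor var]]] )]]]

Expr
Expr . Term
Term . Term
Factor . Term
( Expr ) . Term
( Term ) . Term
( Factor ) . Term
( var ) . Term
( var ) . Term ^ Factor
( var ) . Factor ^ Factor
( var ) . var ^ Factor
( var ) . var ^ ( Expr )
( var ) . var ^ ( Term )
( var ) . var ^ ( Factor )
( var ) . var ^ ( var )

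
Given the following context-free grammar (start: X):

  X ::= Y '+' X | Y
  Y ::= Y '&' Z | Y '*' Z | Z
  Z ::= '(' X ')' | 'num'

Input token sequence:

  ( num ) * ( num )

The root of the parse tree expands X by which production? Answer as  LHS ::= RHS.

X ::= Y

[X [Y [Y [Z ( [X [Y [Z num]]] )]] * [Z ( [X [Y [Z num]]] )]]]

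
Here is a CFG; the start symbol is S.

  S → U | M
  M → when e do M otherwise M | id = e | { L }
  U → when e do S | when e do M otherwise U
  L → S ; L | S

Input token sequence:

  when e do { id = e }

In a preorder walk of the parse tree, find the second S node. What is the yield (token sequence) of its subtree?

{ id = e }

[S [U when e do [S [M { [L [S [M id = e]]] }]]]]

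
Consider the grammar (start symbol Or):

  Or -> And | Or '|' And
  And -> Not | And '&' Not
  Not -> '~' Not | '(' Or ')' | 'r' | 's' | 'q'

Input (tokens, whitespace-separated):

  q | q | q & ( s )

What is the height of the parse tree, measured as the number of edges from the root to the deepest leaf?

6

[Or [Or [Or [And [Not q]]] | [And [Not q]]] | [And [And [Not q]] & [Not ( [Or [And [Not s]]] )]]]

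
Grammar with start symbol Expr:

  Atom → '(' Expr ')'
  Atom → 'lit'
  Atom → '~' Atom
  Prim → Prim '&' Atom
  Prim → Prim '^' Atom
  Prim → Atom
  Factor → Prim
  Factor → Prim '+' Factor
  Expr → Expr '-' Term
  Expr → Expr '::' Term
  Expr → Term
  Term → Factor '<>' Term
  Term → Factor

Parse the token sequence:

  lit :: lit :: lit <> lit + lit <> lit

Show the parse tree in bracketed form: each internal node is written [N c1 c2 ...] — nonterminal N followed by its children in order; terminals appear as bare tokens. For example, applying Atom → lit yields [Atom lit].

[Expr [Expr [Expr [Term [Factor [Prim [Atom lit]]]]] :: [Term [Factor [Prim [Atom lit]]]]] :: [Term [Factor [Prim [Atom lit]]] <> [Term [Factor [Prim [Atom lit]] + [Factor [Prim [Atom lit]]]] <> [Term [Factor [Prim [Atom lit]]]]]]]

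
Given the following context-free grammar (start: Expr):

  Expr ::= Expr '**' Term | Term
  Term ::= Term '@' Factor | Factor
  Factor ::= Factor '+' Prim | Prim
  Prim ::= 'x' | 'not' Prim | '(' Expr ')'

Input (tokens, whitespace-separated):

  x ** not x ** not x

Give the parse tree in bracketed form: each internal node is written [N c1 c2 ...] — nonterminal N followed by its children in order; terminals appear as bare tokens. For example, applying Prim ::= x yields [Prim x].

Expr
Expr ** Term
Expr ** Term ** Term
Term ** Term ** Term
Factor ** Term ** Term
Prim ** Term ** Term
x ** Term ** Term
x ** Factor ** Term
x ** Prim ** Term
x ** not Prim ** Term
x ** not x ** Term
x ** not x ** Factor
x ** not x ** Prim
x ** not x ** not Prim
x ** not x ** not x

[Expr [Expr [Expr [Term [Factor [Prim x]]]] ** [Term [Factor [Prim not [Prim x]]]]] ** [Term [Factor [Prim not [Prim x]]]]]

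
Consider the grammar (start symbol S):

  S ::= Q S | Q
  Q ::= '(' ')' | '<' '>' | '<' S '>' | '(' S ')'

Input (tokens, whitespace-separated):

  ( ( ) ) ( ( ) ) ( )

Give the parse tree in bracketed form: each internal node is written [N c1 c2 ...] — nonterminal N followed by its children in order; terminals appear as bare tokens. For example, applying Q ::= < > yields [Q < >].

[S [Q ( [S [Q ( )]] )] [S [Q ( [S [Q ( )]] )] [S [Q ( )]]]]

S
Q S
( S ) S
( Q ) S
( ( ) ) S
( ( ) ) Q S
( ( ) ) ( S ) S
( ( ) ) ( Q ) S
( ( ) ) ( ( ) ) S
( ( ) ) ( ( ) ) Q
( ( ) ) ( ( ) ) ( )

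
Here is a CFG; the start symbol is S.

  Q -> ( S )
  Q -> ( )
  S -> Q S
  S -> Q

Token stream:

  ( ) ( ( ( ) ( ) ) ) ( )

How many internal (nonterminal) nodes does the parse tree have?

[S [Q ( )] [S [Q ( [S [Q ( [S [Q ( )] [S [Q ( )]]] )]] )] [S [Q ( )]]]]

12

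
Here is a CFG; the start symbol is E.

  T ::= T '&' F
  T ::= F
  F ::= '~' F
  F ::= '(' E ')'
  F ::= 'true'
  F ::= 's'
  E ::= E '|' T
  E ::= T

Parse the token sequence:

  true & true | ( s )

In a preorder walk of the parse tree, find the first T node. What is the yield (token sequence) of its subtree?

[E [E [T [T [F true]] & [F true]]] | [T [F ( [E [T [F s]]] )]]]

true & true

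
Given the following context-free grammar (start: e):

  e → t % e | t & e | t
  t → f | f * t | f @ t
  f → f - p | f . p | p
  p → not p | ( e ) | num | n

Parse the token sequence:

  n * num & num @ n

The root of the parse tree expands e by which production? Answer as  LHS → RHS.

[e [t [f [p n]] * [t [f [p num]]]] & [e [t [f [p num]] @ [t [f [p n]]]]]]

e → t & e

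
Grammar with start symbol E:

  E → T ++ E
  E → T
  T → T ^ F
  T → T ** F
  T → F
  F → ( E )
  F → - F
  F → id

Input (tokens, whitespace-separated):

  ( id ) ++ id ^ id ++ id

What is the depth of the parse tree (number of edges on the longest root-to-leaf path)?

6

[E [T [F ( [E [T [F id]]] )]] ++ [E [T [T [F id]] ^ [F id]] ++ [E [T [F id]]]]]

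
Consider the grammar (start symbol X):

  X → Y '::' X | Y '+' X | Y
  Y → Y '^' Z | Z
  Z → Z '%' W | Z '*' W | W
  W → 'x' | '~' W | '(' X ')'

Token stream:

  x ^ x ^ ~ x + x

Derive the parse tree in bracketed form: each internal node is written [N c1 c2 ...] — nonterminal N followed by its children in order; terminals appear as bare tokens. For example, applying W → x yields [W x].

[X [Y [Y [Y [Z [W x]]] ^ [Z [W x]]] ^ [Z [W ~ [W x]]]] + [X [Y [Z [W x]]]]]

X
Y + X
Y ^ Z + X
Y ^ Z ^ Z + X
Z ^ Z ^ Z + X
W ^ Z ^ Z + X
x ^ Z ^ Z + X
x ^ W ^ Z + X
x ^ x ^ Z + X
x ^ x ^ W + X
x ^ x ^ ~ W + X
x ^ x ^ ~ x + X
x ^ x ^ ~ x + Y
x ^ x ^ ~ x + Z
x ^ x ^ ~ x + W
x ^ x ^ ~ x + x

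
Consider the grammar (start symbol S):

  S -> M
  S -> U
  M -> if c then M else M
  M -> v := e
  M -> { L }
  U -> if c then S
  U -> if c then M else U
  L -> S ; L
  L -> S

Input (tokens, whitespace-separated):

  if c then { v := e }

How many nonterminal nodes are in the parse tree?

7

[S [U if c then [S [M { [L [S [M v := e]]] }]]]]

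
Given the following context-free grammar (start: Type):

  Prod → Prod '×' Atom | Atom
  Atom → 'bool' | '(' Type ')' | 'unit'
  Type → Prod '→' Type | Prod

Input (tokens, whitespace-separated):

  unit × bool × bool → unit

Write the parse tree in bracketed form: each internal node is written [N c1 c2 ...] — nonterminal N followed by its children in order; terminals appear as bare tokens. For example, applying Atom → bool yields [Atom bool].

Type
Prod → Type
Prod × Atom → Type
Prod × Atom × Atom → Type
Atom × Atom × Atom → Type
unit × Atom × Atom → Type
unit × bool × Atom → Type
unit × bool × bool → Type
unit × bool × bool → Prod
unit × bool × bool → Atom
unit × bool × bool → unit

[Type [Prod [Prod [Prod [Atom unit]] × [Atom bool]] × [Atom bool]] → [Type [Prod [Atom unit]]]]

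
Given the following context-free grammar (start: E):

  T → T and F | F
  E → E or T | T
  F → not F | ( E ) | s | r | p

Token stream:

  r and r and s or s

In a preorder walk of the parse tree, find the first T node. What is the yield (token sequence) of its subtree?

[E [E [T [T [T [F r]] and [F r]] and [F s]]] or [T [F s]]]

r and r and s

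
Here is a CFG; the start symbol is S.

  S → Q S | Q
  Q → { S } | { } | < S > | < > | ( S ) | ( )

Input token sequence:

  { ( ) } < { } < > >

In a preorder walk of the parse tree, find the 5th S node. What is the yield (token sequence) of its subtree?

[S [Q { [S [Q ( )]] }] [S [Q < [S [Q { }] [S [Q < >]]] >]]]

< >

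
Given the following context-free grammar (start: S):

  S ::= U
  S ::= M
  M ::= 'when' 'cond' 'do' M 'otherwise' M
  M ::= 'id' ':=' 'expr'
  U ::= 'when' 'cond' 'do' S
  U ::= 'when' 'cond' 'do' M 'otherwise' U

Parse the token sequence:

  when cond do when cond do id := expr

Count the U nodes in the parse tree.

[S [U when cond do [S [U when cond do [S [M id := expr]]]]]]

2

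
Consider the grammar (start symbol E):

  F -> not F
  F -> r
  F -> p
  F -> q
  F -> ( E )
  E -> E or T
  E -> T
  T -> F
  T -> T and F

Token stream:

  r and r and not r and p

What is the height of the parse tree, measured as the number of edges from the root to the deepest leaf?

6

[E [T [T [T [T [F r]] and [F r]] and [F not [F r]]] and [F p]]]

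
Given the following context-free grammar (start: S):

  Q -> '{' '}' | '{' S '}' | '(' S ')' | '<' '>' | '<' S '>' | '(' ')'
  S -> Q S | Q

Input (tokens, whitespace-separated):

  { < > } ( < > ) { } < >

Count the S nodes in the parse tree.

[S [Q { [S [Q < >]] }] [S [Q ( [S [Q < >]] )] [S [Q { }] [S [Q < >]]]]]

6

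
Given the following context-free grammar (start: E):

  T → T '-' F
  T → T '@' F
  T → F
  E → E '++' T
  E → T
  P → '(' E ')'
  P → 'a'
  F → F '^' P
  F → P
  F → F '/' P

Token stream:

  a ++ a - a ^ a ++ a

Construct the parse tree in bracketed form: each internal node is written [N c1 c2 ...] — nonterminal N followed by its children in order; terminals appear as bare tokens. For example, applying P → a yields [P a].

E
E ++ T
E ++ T ++ T
T ++ T ++ T
F ++ T ++ T
P ++ T ++ T
a ++ T ++ T
a ++ T - F ++ T
a ++ F - F ++ T
a ++ P - F ++ T
a ++ a - F ++ T
a ++ a - F ^ P ++ T
a ++ a - P ^ P ++ T
a ++ a - a ^ P ++ T
a ++ a - a ^ a ++ T
a ++ a - a ^ a ++ F
a ++ a - a ^ a ++ P
a ++ a - a ^ a ++ a

[E [E [E [T [F [P a]]]] ++ [T [T [F [P a]]] - [F [F [P a]] ^ [P a]]]] ++ [T [F [P a]]]]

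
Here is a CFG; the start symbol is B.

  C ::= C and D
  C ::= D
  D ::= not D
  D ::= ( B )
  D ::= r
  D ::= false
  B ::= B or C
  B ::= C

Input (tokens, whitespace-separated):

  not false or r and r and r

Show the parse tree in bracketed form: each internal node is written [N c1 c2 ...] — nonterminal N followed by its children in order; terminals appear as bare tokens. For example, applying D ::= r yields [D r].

B
B or C
C or C
D or C
not D or C
not false or C
not false or C and D
not false or C and D and D
not false or D and D and D
not false or r and D and D
not false or r and r and D
not false or r and r and r

[B [B [C [D not [D false]]]] or [C [C [C [D r]] and [D r]] and [D r]]]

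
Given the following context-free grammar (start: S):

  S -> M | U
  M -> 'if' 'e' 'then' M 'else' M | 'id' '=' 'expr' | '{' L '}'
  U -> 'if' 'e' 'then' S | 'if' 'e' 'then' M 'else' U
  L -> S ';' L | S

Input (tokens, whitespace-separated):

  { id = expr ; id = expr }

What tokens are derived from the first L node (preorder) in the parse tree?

id = expr ; id = expr

[S [M { [L [S [M id = expr]] ; [L [S [M id = expr]]]] }]]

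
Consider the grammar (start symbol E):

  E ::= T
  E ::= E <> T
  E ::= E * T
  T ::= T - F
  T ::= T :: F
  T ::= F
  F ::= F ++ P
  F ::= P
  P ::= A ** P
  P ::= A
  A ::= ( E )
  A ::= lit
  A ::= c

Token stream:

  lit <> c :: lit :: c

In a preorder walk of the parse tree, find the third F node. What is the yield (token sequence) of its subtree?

[E [E [T [F [P [A lit]]]]] <> [T [T [T [F [P [A c]]]] :: [F [P [A lit]]]] :: [F [P [A c]]]]]

lit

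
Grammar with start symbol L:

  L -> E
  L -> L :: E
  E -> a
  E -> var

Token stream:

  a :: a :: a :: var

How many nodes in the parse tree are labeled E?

[L [L [L [L [E a]] :: [E a]] :: [E a]] :: [E var]]

4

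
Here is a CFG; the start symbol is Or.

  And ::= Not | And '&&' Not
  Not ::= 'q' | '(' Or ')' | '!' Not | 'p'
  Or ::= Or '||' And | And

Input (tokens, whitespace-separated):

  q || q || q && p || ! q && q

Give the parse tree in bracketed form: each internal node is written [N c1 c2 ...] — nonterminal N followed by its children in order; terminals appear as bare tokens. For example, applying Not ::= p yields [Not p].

Or
Or || And
Or || And || And
Or || And || And || And
And || And || And || And
Not || And || And || And
q || And || And || And
q || Not || And || And
q || q || And || And
q || q || And && Not || And
q || q || Not && Not || And
q || q || q && Not || And
q || q || q && p || And
q || q || q && p || And && Not
q || q || q && p || Not && Not
q || q || q && p || ! Not && Not
q || q || q && p || ! q && Not
q || q || q && p || ! q && q

[Or [Or [Or [Or [And [Not q]]] || [And [Not q]]] || [And [And [Not q]] && [Not p]]] || [And [And [Not ! [Not q]]] && [Not q]]]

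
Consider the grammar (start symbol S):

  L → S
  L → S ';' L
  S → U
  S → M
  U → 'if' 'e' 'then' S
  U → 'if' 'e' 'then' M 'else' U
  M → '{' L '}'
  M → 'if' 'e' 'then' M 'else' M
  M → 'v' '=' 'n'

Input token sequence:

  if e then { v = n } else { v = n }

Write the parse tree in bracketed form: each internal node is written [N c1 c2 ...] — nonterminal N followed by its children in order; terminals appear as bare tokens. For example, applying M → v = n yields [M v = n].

S
M
if e then M else M
if e then { L } else M
if e then { S } else M
if e then { M } else M
if e then { v = n } else M
if e then { v = n } else { L }
if e then { v = n } else { S }
if e then { v = n } else { M }
if e then { v = n } else { v = n }

[S [M if e then [M { [L [S [M v = n]]] }] else [M { [L [S [M v = n]]] }]]]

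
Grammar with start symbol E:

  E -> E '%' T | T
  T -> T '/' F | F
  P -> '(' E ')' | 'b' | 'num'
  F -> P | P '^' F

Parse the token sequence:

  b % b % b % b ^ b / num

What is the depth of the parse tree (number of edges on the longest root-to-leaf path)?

7

[E [E [E [E [T [F [P b]]]] % [T [F [P b]]]] % [T [F [P b]]]] % [T [T [F [P b] ^ [F [P b]]]] / [F [P num]]]]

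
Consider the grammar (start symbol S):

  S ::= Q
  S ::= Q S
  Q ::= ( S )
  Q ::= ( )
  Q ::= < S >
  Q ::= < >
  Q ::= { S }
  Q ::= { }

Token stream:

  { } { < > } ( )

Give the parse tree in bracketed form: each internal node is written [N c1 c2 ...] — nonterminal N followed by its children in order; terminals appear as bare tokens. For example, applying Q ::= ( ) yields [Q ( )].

[S [Q { }] [S [Q { [S [Q < >]] }] [S [Q ( )]]]]

S
Q S
{ } S
{ } Q S
{ } { S } S
{ } { Q } S
{ } { < > } S
{ } { < > } Q
{ } { < > } ( )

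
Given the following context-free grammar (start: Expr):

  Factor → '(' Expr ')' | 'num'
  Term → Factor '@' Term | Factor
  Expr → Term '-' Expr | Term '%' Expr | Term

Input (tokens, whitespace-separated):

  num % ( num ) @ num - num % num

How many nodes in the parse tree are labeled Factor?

6

[Expr [Term [Factor num]] % [Expr [Term [Factor ( [Expr [Term [Factor num]]] )] @ [Term [Factor num]]] - [Expr [Term [Factor num]] % [Expr [Term [Factor num]]]]]]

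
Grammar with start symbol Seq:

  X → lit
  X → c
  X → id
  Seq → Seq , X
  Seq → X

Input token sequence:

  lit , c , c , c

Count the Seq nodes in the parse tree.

4

[Seq [Seq [Seq [Seq [X lit]] , [X c]] , [X c]] , [X c]]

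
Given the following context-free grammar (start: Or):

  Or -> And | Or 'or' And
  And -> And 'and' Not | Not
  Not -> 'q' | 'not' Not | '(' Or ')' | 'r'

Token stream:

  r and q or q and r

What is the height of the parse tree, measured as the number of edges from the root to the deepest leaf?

[Or [Or [And [And [Not r]] and [Not q]]] or [And [And [Not q]] and [Not r]]]

5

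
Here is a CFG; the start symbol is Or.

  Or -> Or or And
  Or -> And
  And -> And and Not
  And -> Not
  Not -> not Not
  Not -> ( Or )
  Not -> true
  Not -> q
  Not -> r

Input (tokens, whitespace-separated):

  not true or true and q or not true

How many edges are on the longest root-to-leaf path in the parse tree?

[Or [Or [Or [And [Not not [Not true]]]] or [And [And [Not true]] and [Not q]]] or [And [Not not [Not true]]]]

6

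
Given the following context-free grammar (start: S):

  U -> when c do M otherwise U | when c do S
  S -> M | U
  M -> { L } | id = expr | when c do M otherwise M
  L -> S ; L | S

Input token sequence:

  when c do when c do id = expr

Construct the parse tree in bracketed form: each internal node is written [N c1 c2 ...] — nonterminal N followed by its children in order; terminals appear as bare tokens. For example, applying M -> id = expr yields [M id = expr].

S
U
when c do S
when c do U
when c do when c do S
when c do when c do M
when c do when c do id = expr

[S [U when c do [S [U when c do [S [M id = expr]]]]]]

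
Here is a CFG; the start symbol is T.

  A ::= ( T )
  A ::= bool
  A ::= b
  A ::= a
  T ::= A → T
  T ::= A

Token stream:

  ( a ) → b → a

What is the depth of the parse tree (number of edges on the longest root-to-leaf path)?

4

[T [A ( [T [A a]] )] → [T [A b] → [T [A a]]]]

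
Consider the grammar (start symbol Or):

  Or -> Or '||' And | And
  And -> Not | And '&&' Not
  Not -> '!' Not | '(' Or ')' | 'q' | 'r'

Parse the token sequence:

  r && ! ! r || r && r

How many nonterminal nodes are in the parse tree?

12

[Or [Or [And [And [Not r]] && [Not ! [Not ! [Not r]]]]] || [And [And [Not r]] && [Not r]]]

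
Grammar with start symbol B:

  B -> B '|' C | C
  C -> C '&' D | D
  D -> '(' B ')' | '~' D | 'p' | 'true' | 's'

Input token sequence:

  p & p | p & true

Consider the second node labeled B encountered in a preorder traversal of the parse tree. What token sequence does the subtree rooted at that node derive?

p & p

[B [B [C [C [D p]] & [D p]]] | [C [C [D p]] & [D true]]]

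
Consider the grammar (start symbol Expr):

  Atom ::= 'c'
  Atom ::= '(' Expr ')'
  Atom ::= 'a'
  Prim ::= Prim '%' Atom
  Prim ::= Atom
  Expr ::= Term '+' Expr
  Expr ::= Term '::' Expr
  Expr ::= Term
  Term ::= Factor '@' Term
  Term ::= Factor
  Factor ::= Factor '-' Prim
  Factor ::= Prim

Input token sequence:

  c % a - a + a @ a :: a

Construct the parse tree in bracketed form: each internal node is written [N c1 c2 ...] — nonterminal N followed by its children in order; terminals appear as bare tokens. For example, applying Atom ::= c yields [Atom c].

[Expr [Term [Factor [Factor [Prim [Prim [Atom c]] % [Atom a]]] - [Prim [Atom a]]]] + [Expr [Term [Factor [Prim [Atom a]]] @ [Term [Factor [Prim [Atom a]]]]] :: [Expr [Term [Factor [Prim [Atom a]]]]]]]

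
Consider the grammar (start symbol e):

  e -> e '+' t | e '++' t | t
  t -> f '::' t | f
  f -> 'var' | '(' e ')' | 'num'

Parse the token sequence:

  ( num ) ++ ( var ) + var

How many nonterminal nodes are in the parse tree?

[e [e [e [t [f ( [e [t [f num]]] )]]] ++ [t [f ( [e [t [f var]]] )]]] + [t [f var]]]

15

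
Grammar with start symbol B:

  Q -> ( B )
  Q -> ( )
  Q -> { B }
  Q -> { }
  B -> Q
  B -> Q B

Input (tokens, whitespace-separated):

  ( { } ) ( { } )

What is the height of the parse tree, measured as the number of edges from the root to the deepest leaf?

[B [Q ( [B [Q { }]] )] [B [Q ( [B [Q { }]] )]]]

5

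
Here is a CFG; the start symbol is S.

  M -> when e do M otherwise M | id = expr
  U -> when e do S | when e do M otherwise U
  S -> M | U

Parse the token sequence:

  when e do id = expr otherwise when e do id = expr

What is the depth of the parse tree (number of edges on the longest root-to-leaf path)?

5

[S [U when e do [M id = expr] otherwise [U when e do [S [M id = expr]]]]]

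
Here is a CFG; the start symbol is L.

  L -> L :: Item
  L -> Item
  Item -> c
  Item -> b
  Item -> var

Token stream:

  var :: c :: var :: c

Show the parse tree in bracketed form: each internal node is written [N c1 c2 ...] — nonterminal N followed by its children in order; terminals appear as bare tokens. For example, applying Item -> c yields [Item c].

L
L :: Item
L :: Item :: Item
L :: Item :: Item :: Item
Item :: Item :: Item :: Item
var :: Item :: Item :: Item
var :: c :: Item :: Item
var :: c :: var :: Item
var :: c :: var :: c

[L [L [L [L [Item var]] :: [Item c]] :: [Item var]] :: [Item c]]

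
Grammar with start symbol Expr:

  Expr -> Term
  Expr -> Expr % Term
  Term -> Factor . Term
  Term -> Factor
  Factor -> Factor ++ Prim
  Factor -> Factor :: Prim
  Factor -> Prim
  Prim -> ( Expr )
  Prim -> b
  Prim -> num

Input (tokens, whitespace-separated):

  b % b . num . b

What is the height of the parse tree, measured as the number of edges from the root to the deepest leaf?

[Expr [Expr [Term [Factor [Prim b]]]] % [Term [Factor [Prim b]] . [Term [Factor [Prim num]] . [Term [Factor [Prim b]]]]]]

6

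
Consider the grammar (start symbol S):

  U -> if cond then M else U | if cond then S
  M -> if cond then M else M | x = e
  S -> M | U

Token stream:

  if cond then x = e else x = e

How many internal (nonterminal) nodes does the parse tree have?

[S [M if cond then [M x = e] else [M x = e]]]

4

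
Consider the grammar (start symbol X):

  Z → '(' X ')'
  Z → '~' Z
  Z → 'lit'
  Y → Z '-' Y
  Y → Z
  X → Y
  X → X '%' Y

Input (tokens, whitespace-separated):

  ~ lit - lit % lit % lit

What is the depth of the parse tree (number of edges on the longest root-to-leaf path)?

6

[X [X [X [Y [Z ~ [Z lit]] - [Y [Z lit]]]] % [Y [Z lit]]] % [Y [Z lit]]]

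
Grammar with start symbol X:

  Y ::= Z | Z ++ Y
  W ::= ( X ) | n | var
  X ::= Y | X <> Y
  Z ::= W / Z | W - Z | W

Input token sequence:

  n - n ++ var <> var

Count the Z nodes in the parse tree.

[X [X [Y [Z [W n] - [Z [W n]]] ++ [Y [Z [W var]]]]] <> [Y [Z [W var]]]]

4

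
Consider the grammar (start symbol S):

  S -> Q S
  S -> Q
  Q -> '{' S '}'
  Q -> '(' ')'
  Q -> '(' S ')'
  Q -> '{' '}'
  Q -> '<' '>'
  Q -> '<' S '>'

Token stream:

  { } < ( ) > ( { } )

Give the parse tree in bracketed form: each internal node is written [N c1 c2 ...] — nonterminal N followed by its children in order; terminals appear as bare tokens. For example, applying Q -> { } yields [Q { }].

S
Q S
{ } S
{ } Q S
{ } < S > S
{ } < Q > S
{ } < ( ) > S
{ } < ( ) > Q
{ } < ( ) > ( S )
{ } < ( ) > ( Q )
{ } < ( ) > ( { } )

[S [Q { }] [S [Q < [S [Q ( )]] >] [S [Q ( [S [Q { }]] )]]]]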